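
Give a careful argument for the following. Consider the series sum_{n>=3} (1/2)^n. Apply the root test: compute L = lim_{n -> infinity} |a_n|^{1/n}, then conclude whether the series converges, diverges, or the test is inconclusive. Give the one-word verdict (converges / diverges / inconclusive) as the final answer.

Let a_n denote the general term. Form |a_n|^(1/n) and simplify:
|a_n|^(1/n) = 1/2
Take the limit as n -> infinity: L = 1/2.
Since L = 1/2 < 1, the root test implies convergence.

converges


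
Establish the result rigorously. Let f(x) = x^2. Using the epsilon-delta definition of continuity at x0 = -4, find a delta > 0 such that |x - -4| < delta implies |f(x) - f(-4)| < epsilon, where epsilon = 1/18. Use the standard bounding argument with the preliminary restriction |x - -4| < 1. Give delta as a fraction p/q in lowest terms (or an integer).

Factor: |x^2 - (-4)^2| = |x - -4| * |x + -4|.
Impose |x - -4| < 1 first. Then |x + -4| = |(x - -4) + 2*(-4)| <= |x - -4| + 2*|-4| < 1 + 8 = 9.
So |x^2 - (-4)^2| < delta * 9.
We need delta * 9 <= 1/18, i.e. delta <= 1/18/9 = 1/162.
Since 1/162 < 1, this is tighter than 1; take delta = 1/162.
So delta = 1/162 works.

1/162


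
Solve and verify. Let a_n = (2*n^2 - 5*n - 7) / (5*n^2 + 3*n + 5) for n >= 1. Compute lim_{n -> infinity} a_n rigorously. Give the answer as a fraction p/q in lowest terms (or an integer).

Divide numerator and denominator by n^2, the highest power:
numerator / n^2 = 2 - 5/n - 7/n^2
denominator / n^2 = 5 + 3/n + 5/n^2
As n -> infinity, all terms of the form c/n^k (k >= 1) tend to 0.
So numerator / n^2 -> 2 and denominator / n^2 -> 5.
Therefore lim a_n = 2/5.

2/5


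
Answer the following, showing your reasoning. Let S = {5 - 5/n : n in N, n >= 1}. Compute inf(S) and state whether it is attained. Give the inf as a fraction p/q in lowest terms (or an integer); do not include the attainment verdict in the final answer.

Analysis:
- Values: 0, 5/2, 10/3, 15/4, ... strictly increasing.
- Minimum is 0 (n=1); inf = 0 (attained).
- 5 - 5/n -> 5 from below; sup = 5, not attained.
Conclusion: inf(S) = 0, attained in S.

0


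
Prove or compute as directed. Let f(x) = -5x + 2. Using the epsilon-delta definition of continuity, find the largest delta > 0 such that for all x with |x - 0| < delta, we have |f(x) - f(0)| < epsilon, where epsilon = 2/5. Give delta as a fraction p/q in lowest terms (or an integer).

We compute f(0) = -5*(0) + 2 = 2.
|f(x) - f(0)| = |-5x + 2 - (2)| = |-5(x - 0)| = 5|x - 0|.
We need 5|x - 0| < 2/5, i.e. |x - 0| < 2/5 / 5 = 2/25.
So any delta <= 2/25 works. Conversely, if delta > 2/25, then x = 0 + 2/25 satisfies |x - 0| = 2/25 < delta but |f(x) - f(0)| = 5 * 2/25 = 2/5, which is not < 2/5; so no larger delta works.
Hence the largest such delta is 2/25.

2/25


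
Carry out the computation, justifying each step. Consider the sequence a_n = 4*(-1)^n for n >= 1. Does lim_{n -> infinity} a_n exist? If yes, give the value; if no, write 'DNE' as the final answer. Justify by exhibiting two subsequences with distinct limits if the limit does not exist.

Examine the behaviour of a_n along subsequences.
Even-n subsequence a_{2k} = 4 -> 4. Odd-n subsequence a_{2k+1} = -4 -> -4.
Since these two subsequential limits are 4 and -4, distinct, the full sequence cannot converge (a convergent sequence has all subsequences tending to the same limit). So lim a_n does not exist.

DNE


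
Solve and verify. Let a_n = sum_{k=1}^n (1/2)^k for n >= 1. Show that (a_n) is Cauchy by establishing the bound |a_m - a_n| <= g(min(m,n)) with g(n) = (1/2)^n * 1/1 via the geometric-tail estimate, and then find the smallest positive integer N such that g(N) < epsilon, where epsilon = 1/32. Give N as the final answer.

For m > n >= 1: |a_m - a_n| = sum_{k=n+1}^m (1/2)^k < sum_{k=n+1}^infinity (1/2)^k = (1/2)^(n+1) / (1 - 1/2) = (1/2)^n * (1/2) * (2/1) = (1/2)^n * 1/1.
So g(n) = (1/2)^n / 1. Since g(n) -> 0, (a_n) is Cauchy.
Now solve g(N) < 1/32: (1/2)^N / 1 < 1/32 <=> 2^N > 1 / (1 * 1/32) = 32.
Check powers of 2: 2^5 = 32 <= 32, 2^6 = 64 > 32.
So the smallest such N is 6. Check: g(6) = 1/(1 * 64) = 1/64 < 1/32.

6


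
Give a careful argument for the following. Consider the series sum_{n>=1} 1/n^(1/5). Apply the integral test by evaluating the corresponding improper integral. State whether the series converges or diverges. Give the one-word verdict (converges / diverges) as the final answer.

Let f(x) = x^(-1/5). Then f is positive, continuous, and decreasing on [1, infinity), so the integral test applies.
Compute the improper integral int_{1}^infinity f(x) dx:
  antiderivative F(x) = 5*x^(4/5)/4.
  As x -> infinity, F(x) -> infinity (since p = 1/5 < 1).
  So the integral diverges. By the integral test, the series diverges.

diverges


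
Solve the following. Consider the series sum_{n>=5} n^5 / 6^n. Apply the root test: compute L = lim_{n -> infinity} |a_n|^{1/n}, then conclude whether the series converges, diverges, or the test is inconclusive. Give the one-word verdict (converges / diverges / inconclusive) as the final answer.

Let a_n denote the general term. Form |a_n|^(1/n) and simplify:
|a_n|^(1/n) = n^(5/n)/6
Take the limit as n -> infinity: L = 1/6.
Since L = 1/6 < 1, the root test implies convergence.

converges


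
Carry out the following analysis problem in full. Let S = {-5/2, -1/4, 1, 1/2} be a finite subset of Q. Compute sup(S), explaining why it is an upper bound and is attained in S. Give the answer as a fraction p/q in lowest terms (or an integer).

S is finite, so sup(S) = max(S).
Sorted decreasing:
1, 1/2, -1/4, -5/2
The extremum is 1.
For every x in S, x <= 1. And 1 is in S, so it is attained.
Therefore sup(S) = 1.

1


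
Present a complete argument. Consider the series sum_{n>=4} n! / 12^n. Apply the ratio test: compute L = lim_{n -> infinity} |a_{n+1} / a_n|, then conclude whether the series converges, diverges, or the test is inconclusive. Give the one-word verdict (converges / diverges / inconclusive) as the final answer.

Let a_n denote the general term. Form the ratio a_{n+1}/a_n and simplify:
a_{n+1}/a_n = n/12 + 1/12
Take the limit as n -> infinity: L = infinity.
Since L = infinity > 1 (or L = infinity), the ratio test implies the series diverges.

diverges


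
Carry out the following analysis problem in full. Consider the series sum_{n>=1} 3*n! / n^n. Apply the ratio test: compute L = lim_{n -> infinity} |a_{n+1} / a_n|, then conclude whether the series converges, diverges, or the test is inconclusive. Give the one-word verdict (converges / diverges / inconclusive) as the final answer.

Let a_n denote the general term. Form the ratio a_{n+1}/a_n and simplify:
a_{n+1}/a_n = (n/(n + 1))^n
Take the limit as n -> infinity: L = exp(-1).
Since L = exp(-1) < 1, the ratio test implies the series converges.

converges


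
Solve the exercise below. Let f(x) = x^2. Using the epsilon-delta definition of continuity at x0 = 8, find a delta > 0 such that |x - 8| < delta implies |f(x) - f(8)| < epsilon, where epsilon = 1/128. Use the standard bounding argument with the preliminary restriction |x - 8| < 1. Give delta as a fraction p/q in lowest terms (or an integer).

Factor: |x^2 - (8)^2| = |x - 8| * |x + 8|.
Impose |x - 8| < 1 first. Then |x + 8| = |(x - 8) + 2*(8)| <= |x - 8| + 2*|8| < 1 + 16 = 17.
So |x^2 - (8)^2| < delta * 17.
We need delta * 17 <= 1/128, i.e. delta <= 1/128/17 = 1/2176.
Since 1/2176 < 1, this is tighter than 1; take delta = 1/2176.
So delta = 1/2176 works.

1/2176


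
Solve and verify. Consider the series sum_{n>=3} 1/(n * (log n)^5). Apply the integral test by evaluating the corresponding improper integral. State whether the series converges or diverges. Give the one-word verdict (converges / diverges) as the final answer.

Let f(x) = 1/(x*log(x)^5). Then f is positive, continuous, and decreasing on [3, infinity), so the integral test applies.
Compute the improper integral int_{3}^infinity f(x) dx:
  antiderivative F(x) = -1/(4*log(x)^4).
  F(x) -> 0 as x -> infinity.  int = 0 - F(3) = 1/(4*log(3)^4) < infinity. By the integral test, the series converges.

converges


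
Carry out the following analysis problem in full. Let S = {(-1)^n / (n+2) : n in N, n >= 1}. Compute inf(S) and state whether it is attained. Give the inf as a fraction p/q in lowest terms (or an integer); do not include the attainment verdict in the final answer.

Analysis:
- Values: -1/3, 1/4, -1/5, 1/6, -1/7, ...
- Positive terms (even n): 1/(2+2), 1/(4+2), ... decreasing -> max = 1/4 (n=2).
- Negative terms (odd n): -1/(1+2), -1/(3+2), ... increasing -> min = -1/3 (n=1).
- So sup = 1/4 (attained at n=2); inf = -1/3 (attained at n=1).
Conclusion: inf(S) = -1/3, attained in S.

-1/3


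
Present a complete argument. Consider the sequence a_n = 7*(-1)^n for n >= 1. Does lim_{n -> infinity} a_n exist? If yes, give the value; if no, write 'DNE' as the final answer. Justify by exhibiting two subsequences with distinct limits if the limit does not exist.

Examine the behaviour of a_n along subsequences.
Even-n subsequence a_{2k} = 7 -> 7. Odd-n subsequence a_{2k+1} = -7 -> -7.
Since these two subsequential limits are 7 and -7, distinct, the full sequence cannot converge (a convergent sequence has all subsequences tending to the same limit). So lim a_n does not exist.

DNE


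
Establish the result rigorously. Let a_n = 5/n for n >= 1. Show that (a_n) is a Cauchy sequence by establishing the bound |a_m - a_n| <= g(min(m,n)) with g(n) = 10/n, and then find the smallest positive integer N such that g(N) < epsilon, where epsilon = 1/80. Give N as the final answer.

For any m, n >= 1, by the triangle inequality:
|a_m - a_n| = |5/m - 5/n| <= 5*1/m + 5*1/n <= 10/min(m,n).
So g(n) = 10/n bounds the Cauchy difference. Since g(n) -> 0, (a_n) is Cauchy.
Now solve g(N) < 1/80: 10/N < 1/80 <=> N > 10 / (1/80) = 800.
The smallest integer strictly greater than 800 is N = 801.
Check: g(801) = 10/801 = 10/801 < 1/80; g(800) = 1/80 >= 1/80. So N = 801.

801


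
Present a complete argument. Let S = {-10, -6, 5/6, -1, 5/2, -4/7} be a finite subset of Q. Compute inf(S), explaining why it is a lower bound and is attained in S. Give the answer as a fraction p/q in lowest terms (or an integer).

S is finite, so inf(S) = min(S).
Sorted increasing:
-10, -6, -1, -4/7, 5/6, 5/2
The extremum is -10.
For every x in S, x >= -10. And -10 is in S, so it is attained.
Therefore inf(S) = -10.

-10


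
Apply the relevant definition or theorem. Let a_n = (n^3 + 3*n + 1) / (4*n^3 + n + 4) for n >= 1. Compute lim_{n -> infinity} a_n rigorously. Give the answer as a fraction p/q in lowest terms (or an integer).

Divide numerator and denominator by n^3, the highest power:
numerator / n^3 = 1 + 3/n^2 + n^(-3)
denominator / n^3 = 4 + n^(-2) + 4/n^3
As n -> infinity, all terms of the form c/n^k (k >= 1) tend to 0.
So numerator / n^3 -> 1 and denominator / n^3 -> 4.
Therefore lim a_n = 1/4.

1/4


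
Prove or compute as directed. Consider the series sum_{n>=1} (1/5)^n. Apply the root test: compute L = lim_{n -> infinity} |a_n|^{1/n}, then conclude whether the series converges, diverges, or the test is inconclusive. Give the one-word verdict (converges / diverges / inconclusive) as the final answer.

Let a_n denote the general term. Form |a_n|^(1/n) and simplify:
|a_n|^(1/n) = 1/5
Take the limit as n -> infinity: L = 1/5.
Since L = 1/5 < 1, the root test implies convergence.

converges


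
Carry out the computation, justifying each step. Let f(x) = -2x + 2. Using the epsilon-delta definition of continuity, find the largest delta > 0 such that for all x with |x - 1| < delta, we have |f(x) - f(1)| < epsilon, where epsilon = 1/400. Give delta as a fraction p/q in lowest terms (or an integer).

We compute f(1) = -2*(1) + 2 = 0.
|f(x) - f(1)| = |-2x + 2 - (0)| = |-2(x - 1)| = 2|x - 1|.
We need 2|x - 1| < 1/400, i.e. |x - 1| < 1/400 / 2 = 1/800.
So any delta <= 1/800 works. Conversely, if delta > 1/800, then x = 1 + 1/800 satisfies |x - 1| = 1/800 < delta but |f(x) - f(1)| = 2 * 1/800 = 1/400, which is not < 1/400; so no larger delta works.
Hence the largest such delta is 1/800.

1/800


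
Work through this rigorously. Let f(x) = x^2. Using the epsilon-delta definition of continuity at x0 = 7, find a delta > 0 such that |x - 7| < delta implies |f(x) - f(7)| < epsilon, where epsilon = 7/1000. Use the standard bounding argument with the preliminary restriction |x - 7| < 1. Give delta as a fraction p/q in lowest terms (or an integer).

Factor: |x^2 - (7)^2| = |x - 7| * |x + 7|.
Impose |x - 7| < 1 first. Then |x + 7| = |(x - 7) + 2*(7)| <= |x - 7| + 2*|7| < 1 + 14 = 15.
So |x^2 - (7)^2| < delta * 15.
We need delta * 15 <= 7/1000, i.e. delta <= 7/1000/15 = 7/15000.
Since 7/15000 < 1, this is tighter than 1; take delta = 7/15000.
So delta = 7/15000 works.

7/15000


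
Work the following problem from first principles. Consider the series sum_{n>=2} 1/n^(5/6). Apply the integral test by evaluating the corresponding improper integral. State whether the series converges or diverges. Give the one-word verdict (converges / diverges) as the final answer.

Let f(x) = x^(-5/6). Then f is positive, continuous, and decreasing on [2, infinity), so the integral test applies.
Compute the improper integral int_{2}^infinity f(x) dx:
  antiderivative F(x) = 6*x^(1/6).
  As x -> infinity, F(x) -> infinity (since p = 5/6 < 1).
  So the integral diverges. By the integral test, the series diverges.

diverges


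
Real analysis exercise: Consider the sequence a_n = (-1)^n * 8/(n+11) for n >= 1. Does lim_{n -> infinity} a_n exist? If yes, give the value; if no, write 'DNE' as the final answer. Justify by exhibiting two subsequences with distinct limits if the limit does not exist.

Examine the behaviour of a_n along subsequences.
Even-n subsequence a_{2k} = 8/(2k+11) -> 0. Odd-n subsequence a_{2k+1} = -8/(2k+12) -> 0. Both tend to 0, which suggests the limit is 0; verify directly.
|a_n - 0| = 8/(n+11) < 8/n for every n >= 1.
Given epsilon > 0, choose a positive integer N > 8/epsilon. Then for all n >= N, |a_n| < 8/n <= 8/N < epsilon.
So by the definition of the limit, lim a_n exists and equals 0.

0


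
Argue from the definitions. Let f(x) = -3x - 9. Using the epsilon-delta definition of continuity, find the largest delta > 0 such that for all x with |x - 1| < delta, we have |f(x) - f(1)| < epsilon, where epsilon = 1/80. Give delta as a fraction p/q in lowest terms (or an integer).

We compute f(1) = -3*(1) - 9 = -12.
|f(x) - f(1)| = |-3x - 9 - (-12)| = |-3(x - 1)| = 3|x - 1|.
We need 3|x - 1| < 1/80, i.e. |x - 1| < 1/80 / 3 = 1/240.
So any delta <= 1/240 works. Conversely, if delta > 1/240, then x = 1 + 1/240 satisfies |x - 1| = 1/240 < delta but |f(x) - f(1)| = 3 * 1/240 = 1/80, which is not < 1/80; so no larger delta works.
Hence the largest such delta is 1/240.

1/240


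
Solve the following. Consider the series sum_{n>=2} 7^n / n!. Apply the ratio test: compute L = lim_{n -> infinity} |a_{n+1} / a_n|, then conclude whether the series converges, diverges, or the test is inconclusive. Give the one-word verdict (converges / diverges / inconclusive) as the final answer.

Let a_n denote the general term. Form the ratio a_{n+1}/a_n and simplify:
a_{n+1}/a_n = 7/(n + 1)
Take the limit as n -> infinity: L = 0.
Since L = 0 < 1, the ratio test implies the series converges.

converges


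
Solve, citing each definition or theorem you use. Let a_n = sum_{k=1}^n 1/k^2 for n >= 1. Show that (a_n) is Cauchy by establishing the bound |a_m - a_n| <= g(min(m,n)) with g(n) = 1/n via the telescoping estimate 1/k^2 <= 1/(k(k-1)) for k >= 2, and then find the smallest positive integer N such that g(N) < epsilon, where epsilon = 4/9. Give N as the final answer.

For m > n >= 1: |a_m - a_n| = sum_{k=n+1}^m 1/k^2.
Use 1/k^2 <= 1/(k(k-1)) = 1/(k-1) - 1/k for k >= 2:
sum_{k=n+1}^m 1/k^2 <= sum_{k=n+1}^m (1/(k-1) - 1/k) = 1/n - 1/m <= 1/n.
By symmetry the same bound holds with n,m swapped, so |a_m - a_n| <= 1/min(m,n) = g(min(m,n)). Since g(n) -> 0, (a_n) is Cauchy.
Now solve g(N) < 4/9: 1/N < 4/9 <=> N > 1/(4/9) = 9/4.
The smallest integer strictly greater than 9/4 is N = 3.
Check: g(3) = 1/3 < 4/9; g(2) = 1/2 >= 4/9. So N = 3.

3


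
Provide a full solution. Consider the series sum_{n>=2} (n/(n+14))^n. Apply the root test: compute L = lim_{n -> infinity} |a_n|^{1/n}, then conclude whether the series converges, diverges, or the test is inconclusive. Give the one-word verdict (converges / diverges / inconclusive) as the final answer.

Let a_n denote the general term. Form |a_n|^(1/n) and simplify:
|a_n|^(1/n) = n/(n + 14)
Take the limit as n -> infinity: L = 1.
Since L = 1, the root test is inconclusive. (In fact a_n = (n/(n+14))^n -> e^(-14) != 0, so the nth-term test shows divergence; but the root test itself gives no conclusion.)

inconclusive


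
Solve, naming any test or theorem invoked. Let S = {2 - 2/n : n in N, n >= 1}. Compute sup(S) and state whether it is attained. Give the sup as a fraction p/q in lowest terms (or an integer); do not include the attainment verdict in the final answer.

Analysis:
- Values: 0, 1, 4/3, 3/2, ... strictly increasing.
- Minimum is 0 (n=1); inf = 0 (attained).
- 2 - 2/n -> 2 from below; sup = 2, not attained.
Conclusion: sup(S) = 2, not attained in S.

2


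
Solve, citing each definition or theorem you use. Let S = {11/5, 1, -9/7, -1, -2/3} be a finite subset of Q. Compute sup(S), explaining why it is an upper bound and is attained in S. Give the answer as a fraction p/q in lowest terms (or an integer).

S is finite, so sup(S) = max(S).
Sorted decreasing:
11/5, 1, -2/3, -1, -9/7
The extremum is 11/5.
For every x in S, x <= 11/5. And 11/5 is in S, so it is attained.
Therefore sup(S) = 11/5.

11/5


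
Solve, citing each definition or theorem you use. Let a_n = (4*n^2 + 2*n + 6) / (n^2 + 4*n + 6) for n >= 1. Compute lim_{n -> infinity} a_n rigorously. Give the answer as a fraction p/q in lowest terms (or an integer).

Divide numerator and denominator by n^2, the highest power:
numerator / n^2 = 4 + 2/n + 6/n^2
denominator / n^2 = 1 + 4/n + 6/n^2
As n -> infinity, all terms of the form c/n^k (k >= 1) tend to 0.
So numerator / n^2 -> 4 and denominator / n^2 -> 1.
Therefore lim a_n = 4.

4


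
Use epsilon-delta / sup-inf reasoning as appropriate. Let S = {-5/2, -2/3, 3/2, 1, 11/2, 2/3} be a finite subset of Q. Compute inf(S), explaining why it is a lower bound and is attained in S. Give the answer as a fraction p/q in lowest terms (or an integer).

S is finite, so inf(S) = min(S).
Sorted increasing:
-5/2, -2/3, 2/3, 1, 3/2, 11/2
The extremum is -5/2.
For every x in S, x >= -5/2. And -5/2 is in S, so it is attained.
Therefore inf(S) = -5/2.

-5/2


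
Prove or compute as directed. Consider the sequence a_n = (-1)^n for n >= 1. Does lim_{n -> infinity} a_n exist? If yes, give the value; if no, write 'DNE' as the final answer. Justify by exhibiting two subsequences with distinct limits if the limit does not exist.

Examine the behaviour of a_n along subsequences.
Even-n subsequence a_{2k} = 1 -> 1. Odd-n subsequence a_{2k+1} = -1 -> -1.
Since these two subsequential limits are 1 and -1, distinct, the full sequence cannot converge (a convergent sequence has all subsequences tending to the same limit). So lim a_n does not exist.

DNE


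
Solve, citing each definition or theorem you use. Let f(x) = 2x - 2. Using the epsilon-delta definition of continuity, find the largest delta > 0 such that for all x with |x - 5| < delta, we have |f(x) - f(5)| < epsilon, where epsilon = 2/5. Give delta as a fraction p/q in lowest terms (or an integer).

We compute f(5) = 2*(5) - 2 = 8.
|f(x) - f(5)| = |2x - 2 - (8)| = |2(x - 5)| = 2|x - 5|.
We need 2|x - 5| < 2/5, i.e. |x - 5| < 2/5 / 2 = 1/5.
So any delta <= 1/5 works. Conversely, if delta > 1/5, then x = 5 + 1/5 satisfies |x - 5| = 1/5 < delta but |f(x) - f(5)| = 2 * 1/5 = 2/5, which is not < 2/5; so no larger delta works.
Hence the largest such delta is 1/5.

1/5


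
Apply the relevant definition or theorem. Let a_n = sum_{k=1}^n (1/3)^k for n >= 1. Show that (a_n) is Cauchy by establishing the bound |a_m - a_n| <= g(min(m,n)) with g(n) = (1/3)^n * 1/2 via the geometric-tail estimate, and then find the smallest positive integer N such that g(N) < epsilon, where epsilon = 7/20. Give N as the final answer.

For m > n >= 1: |a_m - a_n| = sum_{k=n+1}^m (1/3)^k < sum_{k=n+1}^infinity (1/3)^k = (1/3)^(n+1) / (1 - 1/3) = (1/3)^n * (1/3) * (3/2) = (1/3)^n * 1/2.
So g(n) = (1/3)^n / 2. Since g(n) -> 0, (a_n) is Cauchy.
Now solve g(N) < 7/20: (1/3)^N / 2 < 7/20 <=> 3^N > 1 / (2 * 7/20) = 10/7.
Check powers of 3: 3^0 = 1 <= 10/7, 3^1 = 3 > 10/7.
So the smallest such N is 1. Check: g(1) = 1/(2 * 3) = 1/6 < 7/20.

1


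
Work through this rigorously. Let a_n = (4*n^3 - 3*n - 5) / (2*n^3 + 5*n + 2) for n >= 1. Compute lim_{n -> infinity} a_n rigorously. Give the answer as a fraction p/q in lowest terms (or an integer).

Divide numerator and denominator by n^3, the highest power:
numerator / n^3 = 4 - 3/n^2 - 5/n^3
denominator / n^3 = 2 + 5/n^2 + 2/n^3
As n -> infinity, all terms of the form c/n^k (k >= 1) tend to 0.
So numerator / n^3 -> 4 and denominator / n^3 -> 2.
Therefore lim a_n = 2.

2


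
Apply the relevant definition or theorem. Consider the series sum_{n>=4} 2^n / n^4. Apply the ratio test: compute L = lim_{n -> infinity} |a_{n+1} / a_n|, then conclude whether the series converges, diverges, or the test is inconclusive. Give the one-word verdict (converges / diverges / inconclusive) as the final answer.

Let a_n denote the general term. Form the ratio a_{n+1}/a_n and simplify:
a_{n+1}/a_n = 2*n^4/(n + 1)^4
Take the limit as n -> infinity: L = 2.
Since L = 2 > 1 (or L = infinity), the ratio test implies the series diverges.

diverges


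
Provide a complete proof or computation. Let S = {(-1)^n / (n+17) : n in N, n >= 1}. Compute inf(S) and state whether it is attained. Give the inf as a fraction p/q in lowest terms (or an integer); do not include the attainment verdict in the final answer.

Analysis:
- Values: -1/18, 1/19, -1/20, 1/21, -1/22, ...
- Positive terms (even n): 1/(2+17), 1/(4+17), ... decreasing -> max = 1/19 (n=2).
- Negative terms (odd n): -1/(1+17), -1/(3+17), ... increasing -> min = -1/18 (n=1).
- So sup = 1/19 (attained at n=2); inf = -1/18 (attained at n=1).
Conclusion: inf(S) = -1/18, attained in S.

-1/18


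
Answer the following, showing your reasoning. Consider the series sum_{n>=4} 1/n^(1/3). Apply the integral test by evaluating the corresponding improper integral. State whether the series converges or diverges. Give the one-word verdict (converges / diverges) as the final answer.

Let f(x) = x^(-1/3). Then f is positive, continuous, and decreasing on [4, infinity), so the integral test applies.
Compute the improper integral int_{4}^infinity f(x) dx:
  antiderivative F(x) = 3*x^(2/3)/2.
  As x -> infinity, F(x) -> infinity (since p = 1/3 < 1).
  So the integral diverges. By the integral test, the series diverges.

diverges


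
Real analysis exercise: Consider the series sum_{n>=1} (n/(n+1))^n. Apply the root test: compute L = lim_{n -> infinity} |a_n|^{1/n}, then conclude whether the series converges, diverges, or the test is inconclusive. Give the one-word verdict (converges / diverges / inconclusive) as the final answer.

Let a_n denote the general term. Form |a_n|^(1/n) and simplify:
|a_n|^(1/n) = n/(n + 1)
Take the limit as n -> infinity: L = 1.
Since L = 1, the root test is inconclusive. (In fact a_n = (n/(n+1))^n -> e^(-1) != 0, so the nth-term test shows divergence; but the root test itself gives no conclusion.)

inconclusive


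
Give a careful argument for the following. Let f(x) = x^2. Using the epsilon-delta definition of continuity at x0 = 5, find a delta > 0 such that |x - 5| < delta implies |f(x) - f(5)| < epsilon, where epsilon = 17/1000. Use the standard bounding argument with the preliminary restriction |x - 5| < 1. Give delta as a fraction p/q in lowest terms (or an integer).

Factor: |x^2 - (5)^2| = |x - 5| * |x + 5|.
Impose |x - 5| < 1 first. Then |x + 5| = |(x - 5) + 2*(5)| <= |x - 5| + 2*|5| < 1 + 10 = 11.
So |x^2 - (5)^2| < delta * 11.
We need delta * 11 <= 17/1000, i.e. delta <= 17/1000/11 = 17/11000.
Since 17/11000 < 1, this is tighter than 1; take delta = 17/11000.
So delta = 17/11000 works.

17/11000


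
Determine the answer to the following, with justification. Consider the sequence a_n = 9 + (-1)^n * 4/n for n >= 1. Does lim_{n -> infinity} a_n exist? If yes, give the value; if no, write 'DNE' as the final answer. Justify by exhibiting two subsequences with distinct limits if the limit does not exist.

Examine the behaviour of a_n along subsequences.
Even-n subsequence a_{2k} = 9 + 4/(2k) -> 9. Odd-n subsequence a_{2k+1} = 9 - 4/(2k+1) -> 9. Both tend to 9, which suggests the limit is 9; verify directly.
|a_n - 9| = |(-1)^n * 4/n| = 4/n for every n >= 1.
Given epsilon > 0, choose a positive integer N > 4/epsilon. Then for all n >= N, |a_n - 9| = 4/n <= 4/N < epsilon.
So by the definition of the limit, lim a_n exists and equals 9.

9


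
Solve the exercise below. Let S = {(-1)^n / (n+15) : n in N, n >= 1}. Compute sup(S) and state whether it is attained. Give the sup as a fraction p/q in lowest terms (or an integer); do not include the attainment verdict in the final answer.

Analysis:
- Values: -1/16, 1/17, -1/18, 1/19, -1/20, ...
- Positive terms (even n): 1/(2+15), 1/(4+15), ... decreasing -> max = 1/17 (n=2).
- Negative terms (odd n): -1/(1+15), -1/(3+15), ... increasing -> min = -1/16 (n=1).
- So sup = 1/17 (attained at n=2); inf = -1/16 (attained at n=1).
Conclusion: sup(S) = 1/17, attained in S.

1/17


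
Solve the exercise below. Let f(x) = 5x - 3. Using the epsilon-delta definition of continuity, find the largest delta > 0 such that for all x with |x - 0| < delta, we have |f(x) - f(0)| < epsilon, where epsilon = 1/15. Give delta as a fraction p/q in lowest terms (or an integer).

We compute f(0) = 5*(0) - 3 = -3.
|f(x) - f(0)| = |5x - 3 - (-3)| = |5(x - 0)| = 5|x - 0|.
We need 5|x - 0| < 1/15, i.e. |x - 0| < 1/15 / 5 = 1/75.
So any delta <= 1/75 works. Conversely, if delta > 1/75, then x = 0 + 1/75 satisfies |x - 0| = 1/75 < delta but |f(x) - f(0)| = 5 * 1/75 = 1/15, which is not < 1/15; so no larger delta works.
Hence the largest such delta is 1/75.

1/75


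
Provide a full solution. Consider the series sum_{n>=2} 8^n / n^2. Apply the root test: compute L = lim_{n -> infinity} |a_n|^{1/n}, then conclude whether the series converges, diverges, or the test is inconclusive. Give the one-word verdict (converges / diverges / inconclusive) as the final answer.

Let a_n denote the general term. Form |a_n|^(1/n) and simplify:
|a_n|^(1/n) = 8/n^(2/n)
Take the limit as n -> infinity: L = 8.
Since L = 8 > 1, the root test implies divergence.

diverges


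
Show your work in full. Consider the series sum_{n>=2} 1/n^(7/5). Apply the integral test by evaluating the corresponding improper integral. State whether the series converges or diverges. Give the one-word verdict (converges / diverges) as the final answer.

Let f(x) = x^(-7/5). Then f is positive, continuous, and decreasing on [2, infinity), so the integral test applies.
Compute the improper integral int_{2}^infinity f(x) dx:
  antiderivative F(x) = -5/(2*x^(2/5)).
  As x -> infinity, F(x) -> 0 (since p = 7/5 > 1).
  So int = F(infinity) - F(2) = 0 - (-5*2^(3/5)/4) = 5*2^(3/5)/4.
  Finite, so by the integral test, the series converges.

converges


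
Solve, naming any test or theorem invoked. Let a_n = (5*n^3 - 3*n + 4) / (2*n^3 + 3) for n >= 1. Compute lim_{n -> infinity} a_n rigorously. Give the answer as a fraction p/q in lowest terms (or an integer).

Divide numerator and denominator by n^3, the highest power:
numerator / n^3 = 5 - 3/n^2 + 4/n^3
denominator / n^3 = 2 + 3/n^3
As n -> infinity, all terms of the form c/n^k (k >= 1) tend to 0.
So numerator / n^3 -> 5 and denominator / n^3 -> 2.
Therefore lim a_n = 5/2.

5/2


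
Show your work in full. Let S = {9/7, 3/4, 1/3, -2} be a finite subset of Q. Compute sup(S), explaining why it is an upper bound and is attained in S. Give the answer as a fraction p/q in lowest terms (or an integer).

S is finite, so sup(S) = max(S).
Sorted decreasing:
9/7, 3/4, 1/3, -2
The extremum is 9/7.
For every x in S, x <= 9/7. And 9/7 is in S, so it is attained.
Therefore sup(S) = 9/7.

9/7


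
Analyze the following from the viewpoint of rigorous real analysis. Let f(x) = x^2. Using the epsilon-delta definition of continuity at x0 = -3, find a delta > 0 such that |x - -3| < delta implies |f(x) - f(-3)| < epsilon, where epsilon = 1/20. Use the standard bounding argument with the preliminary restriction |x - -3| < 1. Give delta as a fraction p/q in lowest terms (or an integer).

Factor: |x^2 - (-3)^2| = |x - -3| * |x + -3|.
Impose |x - -3| < 1 first. Then |x + -3| = |(x - -3) + 2*(-3)| <= |x - -3| + 2*|-3| < 1 + 6 = 7.
So |x^2 - (-3)^2| < delta * 7.
We need delta * 7 <= 1/20, i.e. delta <= 1/20/7 = 1/140.
Since 1/140 < 1, this is tighter than 1; take delta = 1/140.
So delta = 1/140 works.

1/140


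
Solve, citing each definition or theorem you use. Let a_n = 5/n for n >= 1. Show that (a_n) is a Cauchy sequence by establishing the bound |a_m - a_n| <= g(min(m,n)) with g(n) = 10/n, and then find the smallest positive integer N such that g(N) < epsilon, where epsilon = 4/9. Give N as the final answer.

For any m, n >= 1, by the triangle inequality:
|a_m - a_n| = |5/m - 5/n| <= 5*1/m + 5*1/n <= 10/min(m,n).
So g(n) = 10/n bounds the Cauchy difference. Since g(n) -> 0, (a_n) is Cauchy.
Now solve g(N) < 4/9: 10/N < 4/9 <=> N > 10 / (4/9) = 45/2.
The smallest integer strictly greater than 45/2 is N = 23.
Check: g(23) = 10/23 = 10/23 < 4/9; g(22) = 5/11 >= 4/9. So N = 23.

23


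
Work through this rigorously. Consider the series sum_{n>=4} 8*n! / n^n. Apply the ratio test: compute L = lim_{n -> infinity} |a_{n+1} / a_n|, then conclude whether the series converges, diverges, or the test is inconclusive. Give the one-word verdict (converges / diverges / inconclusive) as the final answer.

Let a_n denote the general term. Form the ratio a_{n+1}/a_n and simplify:
a_{n+1}/a_n = (n/(n + 1))^n
Take the limit as n -> infinity: L = exp(-1).
Since L = exp(-1) < 1, the ratio test implies the series converges.

converges


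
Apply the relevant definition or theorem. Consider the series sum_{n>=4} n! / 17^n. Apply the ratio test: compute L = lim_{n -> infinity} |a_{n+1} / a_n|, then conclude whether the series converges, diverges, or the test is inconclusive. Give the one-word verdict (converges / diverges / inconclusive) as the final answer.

Let a_n denote the general term. Form the ratio a_{n+1}/a_n and simplify:
a_{n+1}/a_n = n/17 + 1/17
Take the limit as n -> infinity: L = infinity.
Since L = infinity > 1 (or L = infinity), the ratio test implies the series diverges.

diverges


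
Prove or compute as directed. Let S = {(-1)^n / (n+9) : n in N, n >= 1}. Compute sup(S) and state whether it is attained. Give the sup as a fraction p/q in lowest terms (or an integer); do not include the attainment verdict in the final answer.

Analysis:
- Values: -1/10, 1/11, -1/12, 1/13, -1/14, ...
- Positive terms (even n): 1/(2+9), 1/(4+9), ... decreasing -> max = 1/11 (n=2).
- Negative terms (odd n): -1/(1+9), -1/(3+9), ... increasing -> min = -1/10 (n=1).
- So sup = 1/11 (attained at n=2); inf = -1/10 (attained at n=1).
Conclusion: sup(S) = 1/11, attained in S.

1/11


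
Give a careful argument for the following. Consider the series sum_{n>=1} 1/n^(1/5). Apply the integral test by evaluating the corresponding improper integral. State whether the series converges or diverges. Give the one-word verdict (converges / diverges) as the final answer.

Let f(x) = x^(-1/5). Then f is positive, continuous, and decreasing on [1, infinity), so the integral test applies.
Compute the improper integral int_{1}^infinity f(x) dx:
  antiderivative F(x) = 5*x^(4/5)/4.
  As x -> infinity, F(x) -> infinity (since p = 1/5 < 1).
  So the integral diverges. By the integral test, the series diverges.

diverges


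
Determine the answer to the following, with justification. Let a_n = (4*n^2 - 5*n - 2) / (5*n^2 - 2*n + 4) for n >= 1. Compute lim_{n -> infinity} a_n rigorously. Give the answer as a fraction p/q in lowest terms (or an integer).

Divide numerator and denominator by n^2, the highest power:
numerator / n^2 = 4 - 5/n - 2/n^2
denominator / n^2 = 5 - 2/n + 4/n^2
As n -> infinity, all terms of the form c/n^k (k >= 1) tend to 0.
So numerator / n^2 -> 4 and denominator / n^2 -> 5.
Therefore lim a_n = 4/5.

4/5


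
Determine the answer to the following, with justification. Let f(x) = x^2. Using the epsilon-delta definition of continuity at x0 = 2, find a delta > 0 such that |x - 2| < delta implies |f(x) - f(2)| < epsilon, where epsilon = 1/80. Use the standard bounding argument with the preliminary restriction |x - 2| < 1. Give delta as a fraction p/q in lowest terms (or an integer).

Factor: |x^2 - (2)^2| = |x - 2| * |x + 2|.
Impose |x - 2| < 1 first. Then |x + 2| = |(x - 2) + 2*(2)| <= |x - 2| + 2*|2| < 1 + 4 = 5.
So |x^2 - (2)^2| < delta * 5.
We need delta * 5 <= 1/80, i.e. delta <= 1/80/5 = 1/400.
Since 1/400 < 1, this is tighter than 1; take delta = 1/400.
So delta = 1/400 works.

1/400


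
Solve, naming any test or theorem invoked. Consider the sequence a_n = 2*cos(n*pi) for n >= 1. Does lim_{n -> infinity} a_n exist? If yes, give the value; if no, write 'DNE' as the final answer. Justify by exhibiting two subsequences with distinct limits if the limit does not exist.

Examine the behaviour of a_n along subsequences.
cos(n*pi) = (-1)^n, so a_n = 2*(-1)^n. a_{2k} = 2 -> 2. a_{2k+1} = -2 -> -2.
Since these two subsequential limits are 2 and -2, distinct, the full sequence cannot converge (a convergent sequence has all subsequences tending to the same limit). So lim a_n does not exist.

DNE


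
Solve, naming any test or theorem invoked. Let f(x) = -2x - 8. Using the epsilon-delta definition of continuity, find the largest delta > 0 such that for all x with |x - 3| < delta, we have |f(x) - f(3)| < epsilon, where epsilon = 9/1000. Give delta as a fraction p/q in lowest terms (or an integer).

We compute f(3) = -2*(3) - 8 = -14.
|f(x) - f(3)| = |-2x - 8 - (-14)| = |-2(x - 3)| = 2|x - 3|.
We need 2|x - 3| < 9/1000, i.e. |x - 3| < 9/1000 / 2 = 9/2000.
So any delta <= 9/2000 works. Conversely, if delta > 9/2000, then x = 3 + 9/2000 satisfies |x - 3| = 9/2000 < delta but |f(x) - f(3)| = 2 * 9/2000 = 9/1000, which is not < 9/1000; so no larger delta works.
Hence the largest such delta is 9/2000.

9/2000


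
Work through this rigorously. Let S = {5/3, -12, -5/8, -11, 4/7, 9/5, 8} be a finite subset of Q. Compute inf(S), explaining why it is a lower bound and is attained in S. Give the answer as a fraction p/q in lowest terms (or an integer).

S is finite, so inf(S) = min(S).
Sorted increasing:
-12, -11, -5/8, 4/7, 5/3, 9/5, 8
The extremum is -12.
For every x in S, x >= -12. And -12 is in S, so it is attained.
Therefore inf(S) = -12.

-12


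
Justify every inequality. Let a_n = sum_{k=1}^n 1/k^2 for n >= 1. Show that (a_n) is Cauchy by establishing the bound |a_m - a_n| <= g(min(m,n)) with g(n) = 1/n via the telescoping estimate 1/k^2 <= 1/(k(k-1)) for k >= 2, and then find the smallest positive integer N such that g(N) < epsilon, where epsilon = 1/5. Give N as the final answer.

For m > n >= 1: |a_m - a_n| = sum_{k=n+1}^m 1/k^2.
Use 1/k^2 <= 1/(k(k-1)) = 1/(k-1) - 1/k for k >= 2:
sum_{k=n+1}^m 1/k^2 <= sum_{k=n+1}^m (1/(k-1) - 1/k) = 1/n - 1/m <= 1/n.
By symmetry the same bound holds with n,m swapped, so |a_m - a_n| <= 1/min(m,n) = g(min(m,n)). Since g(n) -> 0, (a_n) is Cauchy.
Now solve g(N) < 1/5: 1/N < 1/5 <=> N > 1/(1/5) = 5.
The smallest integer strictly greater than 5 is N = 6.
Check: g(6) = 1/6 < 1/5; g(5) = 1/5 >= 1/5. So N = 6.

6


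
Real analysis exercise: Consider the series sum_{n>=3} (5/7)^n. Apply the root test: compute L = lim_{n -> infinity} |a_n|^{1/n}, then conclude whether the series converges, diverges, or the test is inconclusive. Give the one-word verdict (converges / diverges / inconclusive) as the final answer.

Let a_n denote the general term. Form |a_n|^(1/n) and simplify:
|a_n|^(1/n) = 5/7
Take the limit as n -> infinity: L = 5/7.
Since L = 5/7 < 1, the root test implies convergence.

converges


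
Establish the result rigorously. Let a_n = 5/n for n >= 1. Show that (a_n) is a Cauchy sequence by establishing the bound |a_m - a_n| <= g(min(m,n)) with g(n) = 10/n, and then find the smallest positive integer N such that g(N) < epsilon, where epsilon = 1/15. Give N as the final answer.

For any m, n >= 1, by the triangle inequality:
|a_m - a_n| = |5/m - 5/n| <= 5*1/m + 5*1/n <= 10/min(m,n).
So g(n) = 10/n bounds the Cauchy difference. Since g(n) -> 0, (a_n) is Cauchy.
Now solve g(N) < 1/15: 10/N < 1/15 <=> N > 10 / (1/15) = 150.
The smallest integer strictly greater than 150 is N = 151.
Check: g(151) = 10/151 = 10/151 < 1/15; g(150) = 1/15 >= 1/15. So N = 151.

151


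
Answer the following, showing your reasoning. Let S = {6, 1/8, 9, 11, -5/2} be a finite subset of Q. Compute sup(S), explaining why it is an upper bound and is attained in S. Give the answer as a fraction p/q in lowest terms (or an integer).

S is finite, so sup(S) = max(S).
Sorted decreasing:
11, 9, 6, 1/8, -5/2
The extremum is 11.
For every x in S, x <= 11. And 11 is in S, so it is attained.
Therefore sup(S) = 11.

11


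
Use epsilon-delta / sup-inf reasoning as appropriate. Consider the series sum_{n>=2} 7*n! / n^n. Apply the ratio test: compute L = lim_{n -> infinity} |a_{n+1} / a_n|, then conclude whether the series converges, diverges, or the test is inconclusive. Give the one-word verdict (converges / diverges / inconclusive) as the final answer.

Let a_n denote the general term. Form the ratio a_{n+1}/a_n and simplify:
a_{n+1}/a_n = (n/(n + 1))^n
Take the limit as n -> infinity: L = exp(-1).
Since L = exp(-1) < 1, the ratio test implies the series converges.

converges


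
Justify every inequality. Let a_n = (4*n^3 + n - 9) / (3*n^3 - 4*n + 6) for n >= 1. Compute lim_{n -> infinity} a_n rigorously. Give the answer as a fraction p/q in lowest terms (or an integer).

Divide numerator and denominator by n^3, the highest power:
numerator / n^3 = 4 + n^(-2) - 9/n^3
denominator / n^3 = 3 - 4/n^2 + 6/n^3
As n -> infinity, all terms of the form c/n^k (k >= 1) tend to 0.
So numerator / n^3 -> 4 and denominator / n^3 -> 3.
Therefore lim a_n = 4/3.

4/3


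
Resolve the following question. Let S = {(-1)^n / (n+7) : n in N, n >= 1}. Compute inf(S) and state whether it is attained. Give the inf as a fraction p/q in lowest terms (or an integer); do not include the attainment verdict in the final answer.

Analysis:
- Values: -1/8, 1/9, -1/10, 1/11, -1/12, ...
- Positive terms (even n): 1/(2+7), 1/(4+7), ... decreasing -> max = 1/9 (n=2).
- Negative terms (odd n): -1/(1+7), -1/(3+7), ... increasing -> min = -1/8 (n=1).
- So sup = 1/9 (attained at n=2); inf = -1/8 (attained at n=1).
Conclusion: inf(S) = -1/8, attained in S.

-1/8


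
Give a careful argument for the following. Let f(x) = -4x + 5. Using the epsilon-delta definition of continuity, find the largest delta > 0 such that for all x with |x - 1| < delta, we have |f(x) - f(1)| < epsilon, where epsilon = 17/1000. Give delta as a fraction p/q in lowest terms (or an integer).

We compute f(1) = -4*(1) + 5 = 1.
|f(x) - f(1)| = |-4x + 5 - (1)| = |-4(x - 1)| = 4|x - 1|.
We need 4|x - 1| < 17/1000, i.e. |x - 1| < 17/1000 / 4 = 17/4000.
So any delta <= 17/4000 works. Conversely, if delta > 17/4000, then x = 1 + 17/4000 satisfies |x - 1| = 17/4000 < delta but |f(x) - f(1)| = 4 * 17/4000 = 17/1000, which is not < 17/1000; so no larger delta works.
Hence the largest such delta is 17/4000.

17/4000


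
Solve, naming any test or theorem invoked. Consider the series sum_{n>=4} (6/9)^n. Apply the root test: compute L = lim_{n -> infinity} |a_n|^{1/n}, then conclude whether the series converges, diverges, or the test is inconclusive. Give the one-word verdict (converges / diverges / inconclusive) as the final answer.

Let a_n denote the general term. Form |a_n|^(1/n) and simplify:
|a_n|^(1/n) = 2/3
Take the limit as n -> infinity: L = 2/3.
Since L = 2/3 < 1, the root test implies convergence.

converges
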